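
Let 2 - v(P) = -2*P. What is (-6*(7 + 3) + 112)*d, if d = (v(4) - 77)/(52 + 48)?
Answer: -871/25 ≈ -34.840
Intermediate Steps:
v(P) = 2 + 2*P (v(P) = 2 - (-2)*P = 2 + 2*P)
d = -67/100 (d = ((2 + 2*4) - 77)/(52 + 48) = ((2 + 8) - 77)/100 = (10 - 77)*(1/100) = -67*1/100 = -67/100 ≈ -0.67000)
(-6*(7 + 3) + 112)*d = (-6*(7 + 3) + 112)*(-67/100) = (-6*10 + 112)*(-67/100) = (-60 + 112)*(-67/100) = 52*(-67/100) = -871/25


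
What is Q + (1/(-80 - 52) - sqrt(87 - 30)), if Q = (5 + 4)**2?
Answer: 10691/132 - sqrt(57) ≈ 73.443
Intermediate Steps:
Q = 81 (Q = 9**2 = 81)
Q + (1/(-80 - 52) - sqrt(87 - 30)) = 81 + (1/(-80 - 52) - sqrt(87 - 30)) = 81 + (1/(-132) - sqrt(57)) = 81 + (-1/132 - sqrt(57)) = 10691/132 - sqrt(57)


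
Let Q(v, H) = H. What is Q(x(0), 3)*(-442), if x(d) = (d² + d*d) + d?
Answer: -1326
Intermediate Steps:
x(d) = d + 2*d² (x(d) = (d² + d²) + d = 2*d² + d = d + 2*d²)
Q(x(0), 3)*(-442) = 3*(-442) = -1326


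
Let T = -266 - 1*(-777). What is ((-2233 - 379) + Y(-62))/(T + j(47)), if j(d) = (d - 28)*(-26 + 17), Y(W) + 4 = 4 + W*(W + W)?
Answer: 1269/85 ≈ 14.929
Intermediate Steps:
Y(W) = 2*W² (Y(W) = -4 + (4 + W*(W + W)) = -4 + (4 + W*(2*W)) = -4 + (4 + 2*W²) = 2*W²)
T = 511 (T = -266 + 777 = 511)
j(d) = 252 - 9*d (j(d) = (-28 + d)*(-9) = 252 - 9*d)
((-2233 - 379) + Y(-62))/(T + j(47)) = ((-2233 - 379) + 2*(-62)²)/(511 + (252 - 9*47)) = (-2612 + 2*3844)/(511 + (252 - 423)) = (-2612 + 7688)/(511 - 171) = 5076/340 = 5076*(1/340) = 1269/85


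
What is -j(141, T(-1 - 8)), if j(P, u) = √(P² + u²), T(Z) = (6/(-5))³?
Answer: -3*√34520809/125 ≈ -141.01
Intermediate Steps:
T(Z) = -216/125 (T(Z) = (6*(-⅕))³ = (-6/5)³ = -216/125)
-j(141, T(-1 - 8)) = -√(141² + (-216/125)²) = -√(19881 + 46656/15625) = -√(310687281/15625) = -3*√34520809/125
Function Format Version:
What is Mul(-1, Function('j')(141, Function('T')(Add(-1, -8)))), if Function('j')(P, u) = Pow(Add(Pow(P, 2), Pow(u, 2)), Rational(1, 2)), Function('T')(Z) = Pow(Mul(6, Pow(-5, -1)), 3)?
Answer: Mul(Rational(-3, 125), Pow(34520809, Rational(1, 2))) ≈ -141.01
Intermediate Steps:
Function('T')(Z) = Rational(-216, 125) (Function('T')(Z) = Pow(Mul(6, Rational(-1, 5)), 3) = Pow(Rational(-6, 5), 3) = Rational(-216, 125))
Mul(-1, Function('j')(141, Function('T')(Add(-1, -8)))) = Mul(-1, Pow(Add(Pow(141, 2), Pow(Rational(-216, 125), 2)), Rational(1, 2))) = Mul(-1, Pow(Add(19881, Rational(46656, 15625)), Rational(1, 2))) = Mul(-1, Pow(Rational(310687281, 15625), Rational(1, 2))) = Mul(-1, Mul(Rational(3, 125), Pow(34520809, Rational(1, 2)))) = Mul(Rational(-3, 125), Pow(34520809, Rational(1, 2)))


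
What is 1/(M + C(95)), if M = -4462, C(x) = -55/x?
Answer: -19/84789 ≈ -0.00022409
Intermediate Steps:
1/(M + C(95)) = 1/(-4462 - 55/95) = 1/(-4462 - 55*1/95) = 1/(-4462 - 11/19) = 1/(-84789/19) = -19/84789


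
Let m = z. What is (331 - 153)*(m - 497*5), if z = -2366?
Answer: -863478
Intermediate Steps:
m = -2366
(331 - 153)*(m - 497*5) = (331 - 153)*(-2366 - 497*5) = 178*(-2366 - 2485) = 178*(-4851) = -863478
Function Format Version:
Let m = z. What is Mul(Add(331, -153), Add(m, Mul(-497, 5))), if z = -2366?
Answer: -863478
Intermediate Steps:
m = -2366
Mul(Add(331, -153), Add(m, Mul(-497, 5))) = Mul(Add(331, -153), Add(-2366, Mul(-497, 5))) = Mul(178, Add(-2366, -2485)) = Mul(178, -4851) = -863478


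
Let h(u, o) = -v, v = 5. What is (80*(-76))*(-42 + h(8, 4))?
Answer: 285760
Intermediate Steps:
h(u, o) = -5 (h(u, o) = -1*5 = -5)
(80*(-76))*(-42 + h(8, 4)) = (80*(-76))*(-42 - 5) = -6080*(-47) = 285760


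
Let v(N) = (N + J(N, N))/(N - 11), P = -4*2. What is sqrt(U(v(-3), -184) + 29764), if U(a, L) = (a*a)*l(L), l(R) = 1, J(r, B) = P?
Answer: sqrt(5833865)/14 ≈ 172.52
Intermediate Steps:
P = -8
J(r, B) = -8
v(N) = (-8 + N)/(-11 + N) (v(N) = (N - 8)/(N - 11) = (-8 + N)/(-11 + N))
U(a, L) = a**2 (U(a, L) = (a*a)*1 = a**2*1 = a**2)
sqrt(U(v(-3), -184) + 29764) = sqrt(((-8 - 3)/(-11 - 3))**2 + 29764) = sqrt((-11/(-14))**2 + 29764) = sqrt((-1/14*(-11))**2 + 29764) = sqrt((11/14)**2 + 29764) = sqrt(121/196 + 29764) = sqrt(5833865/196) = sqrt(5833865)/14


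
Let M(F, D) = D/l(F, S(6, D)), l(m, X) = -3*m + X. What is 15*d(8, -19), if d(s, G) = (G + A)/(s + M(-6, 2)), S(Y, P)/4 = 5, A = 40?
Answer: 665/17 ≈ 39.118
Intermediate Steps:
S(Y, P) = 20 (S(Y, P) = 4*5 = 20)
l(m, X) = X - 3*m
M(F, D) = D/(20 - 3*F)
d(s, G) = (40 + G)/(1/19 + s) (d(s, G) = (G + 40)/(s - 1*2/(-20 + 3*(-6))) = (40 + G)/(s - 1*2/(-20 - 18)) = (40 + G)/(s - 1*2/(-38)) = (40 + G)/(s - 1*2*(-1/38)) = (40 + G)/(s + 1/19) = (40 + G)/(1/19 + s))
15*d(8, -19) = 15*(19*(40 - 19)/(1 + 19*8)) = 15*(19*21/(1 + 152)) = 15*(19*21/153) = 15*(19*(1/153)*21) = 15*(133/51) = 665/17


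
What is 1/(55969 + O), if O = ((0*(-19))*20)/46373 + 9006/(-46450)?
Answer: 23225/1299875522 ≈ 1.7867e-5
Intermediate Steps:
O = -4503/23225 (O = (0*20)*(1/46373) + 9006*(-1/46450) = 0*(1/46373) - 4503/23225 = 0 - 4503/23225 = -4503/23225 ≈ -0.19389)
1/(55969 + O) = 1/(55969 - 4503/23225) = 1/(1299875522/23225) = 23225/1299875522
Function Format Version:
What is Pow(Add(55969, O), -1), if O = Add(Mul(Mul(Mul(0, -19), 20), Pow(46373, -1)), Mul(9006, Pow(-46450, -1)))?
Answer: Rational(23225, 1299875522) ≈ 1.7867e-5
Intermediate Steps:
O = Rational(-4503, 23225) (O = Add(Mul(Mul(0, 20), Rational(1, 46373)), Mul(9006, Rational(-1, 46450))) = Add(Mul(0, Rational(1, 46373)), Rational(-4503, 23225)) = Add(0, Rational(-4503, 23225)) = Rational(-4503, 23225) ≈ -0.19389)
Pow(Add(55969, O), -1) = Pow(Add(55969, Rational(-4503, 23225)), -1) = Pow(Rational(1299875522, 23225), -1) = Rational(23225, 1299875522)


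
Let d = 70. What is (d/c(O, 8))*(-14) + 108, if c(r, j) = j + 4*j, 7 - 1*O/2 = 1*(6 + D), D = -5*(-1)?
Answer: 167/2 ≈ 83.500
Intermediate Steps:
D = 5
O = -8 (O = 14 - 2*(6 + 5) = 14 - 2*11 = 14 - 22 = -8)
c(r, j) = 5*j
(d/c(O, 8))*(-14) + 108 = (70/((5*8)))*(-14) + 108 = (70/40)*(-14) + 108 = (70*(1/40))*(-14) + 108 = (7/4)*(-14) + 108 = -49/2 + 108 = 167/2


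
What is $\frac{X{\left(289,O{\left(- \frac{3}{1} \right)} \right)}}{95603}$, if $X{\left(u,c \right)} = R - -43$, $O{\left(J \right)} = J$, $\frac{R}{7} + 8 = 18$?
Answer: $\frac{113}{95603} \approx 0.001182$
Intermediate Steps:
$R = 70$ ($R = -56 + 7 \cdot 18 = -56 + 126 = 70$)
$X{\left(u,c \right)} = 113$ ($X{\left(u,c \right)} = 70 - -43 = 70 + 43 = 113$)
$\frac{X{\left(289,O{\left(- \frac{3}{1} \right)} \right)}}{95603} = \frac{113}{95603}$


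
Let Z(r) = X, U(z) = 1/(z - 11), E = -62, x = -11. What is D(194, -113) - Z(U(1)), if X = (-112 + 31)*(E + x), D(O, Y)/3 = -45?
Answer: -6048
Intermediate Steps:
D(O, Y) = -135 (D(O, Y) = 3*(-45) = -135)
X = 5913 (X = (-112 + 31)*(-62 - 11) = -81*(-73) = 5913)
U(z) = 1/(-11 + z)
Z(r) = 5913
D(194, -113) - Z(U(1)) = -135 - 1*5913 = -135 - 5913 = -6048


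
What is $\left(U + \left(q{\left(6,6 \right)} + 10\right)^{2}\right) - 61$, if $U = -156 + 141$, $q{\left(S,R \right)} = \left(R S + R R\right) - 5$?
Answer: $5853$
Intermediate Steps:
$q{\left(S,R \right)} = -5 + R^{2} + R S$ ($q{\left(S,R \right)} = \left(R S + R^{2}\right) - 5 = \left(R^{2} + R S\right) - 5 = -5 + R^{2} + R S$)
$U = -15$
$\left(U + \left(q{\left(6,6 \right)} + 10\right)^{2}\right) - 61 = \left(-15 + \left(\left(-5 + 6^{2} + 6 \cdot 6\right) + 10\right)^{2}\right) - 61 = \left(-15 + \left(\left(-5 + 36 + 36\right) + 10\right)^{2}\right) - 61 = \left(-15 + \left(67 + 10\right)^{2}\right) - 61 = \left(-15 + 77^{2}\right) - 61 = \left(-15 + 5929\right) - 61 = 5914 - 61 = 5853$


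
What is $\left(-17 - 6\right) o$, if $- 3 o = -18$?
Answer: $-138$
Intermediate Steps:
$o = 6$ ($o = \left(- \frac{1}{3}\right) \left(-18\right) = 6$)
$\left(-17 - 6\right) o = \left(-17 - 6\right) 6 = \left(-23\right) 6 = -138$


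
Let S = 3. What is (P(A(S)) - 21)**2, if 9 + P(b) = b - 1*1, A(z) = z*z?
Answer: 484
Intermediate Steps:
A(z) = z**2
P(b) = -10 + b (P(b) = -9 + (b - 1*1) = -9 + (b - 1) = -9 + (-1 + b) = -10 + b)
(P(A(S)) - 21)**2 = ((-10 + 3**2) - 21)**2 = ((-10 + 9) - 21)**2 = (-1 - 21)**2 = (-22)**2 = 484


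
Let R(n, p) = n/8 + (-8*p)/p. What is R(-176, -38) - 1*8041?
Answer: -8071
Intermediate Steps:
R(n, p) = -8 + n/8 (R(n, p) = n*(1/8) - 8 = n/8 - 8 = -8 + n/8)
R(-176, -38) - 1*8041 = (-8 + (1/8)*(-176)) - 1*8041 = (-8 - 22) - 8041 = -30 - 8041 = -8071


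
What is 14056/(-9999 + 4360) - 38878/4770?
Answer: -143140081/13449015 ≈ -10.643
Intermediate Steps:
14056/(-9999 + 4360) - 38878/4770 = 14056/(-5639) - 38878*1/4770 = 14056*(-1/5639) - 19439/2385 = -14056/5639 - 19439/2385 = -143140081/13449015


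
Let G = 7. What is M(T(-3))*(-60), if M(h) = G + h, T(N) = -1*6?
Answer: -60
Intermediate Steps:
T(N) = -6
M(h) = 7 + h
M(T(-3))*(-60) = (7 - 6)*(-60) = 1*(-60) = -60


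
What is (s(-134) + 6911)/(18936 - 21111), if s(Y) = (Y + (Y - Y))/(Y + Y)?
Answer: -13823/4350 ≈ -3.1777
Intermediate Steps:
s(Y) = ½ (s(Y) = (Y + 0)/((2*Y)) = Y*(1/(2*Y)) = ½)
(s(-134) + 6911)/(18936 - 21111) = (½ + 6911)/(18936 - 21111) = (13823/2)/(-2175) = (13823/2)*(-1/2175) = -13823/4350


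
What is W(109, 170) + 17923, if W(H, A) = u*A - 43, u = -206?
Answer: -17140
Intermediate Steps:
W(H, A) = -43 - 206*A (W(H, A) = -206*A - 43 = -43 - 206*A)
W(109, 170) + 17923 = (-43 - 206*170) + 17923 = (-43 - 35020) + 17923 = -35063 + 17923 = -17140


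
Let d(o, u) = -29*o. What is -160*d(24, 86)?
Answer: 111360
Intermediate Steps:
-160*d(24, 86) = -(-4640)*24 = -160*(-696) = 111360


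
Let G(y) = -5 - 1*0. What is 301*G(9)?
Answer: -1505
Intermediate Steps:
G(y) = -5 (G(y) = -5 + 0 = -5)
301*G(9) = 301*(-5) = -1505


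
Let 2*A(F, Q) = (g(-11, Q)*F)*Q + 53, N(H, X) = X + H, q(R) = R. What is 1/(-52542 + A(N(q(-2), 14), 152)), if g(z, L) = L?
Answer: 2/172217 ≈ 1.1613e-5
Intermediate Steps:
N(H, X) = H + X
A(F, Q) = 53/2 + F*Q²/2 (A(F, Q) = ((Q*F)*Q + 53)/2 = ((F*Q)*Q + 53)/2 = (F*Q² + 53)/2 = (53 + F*Q²)/2 = 53/2 + F*Q²/2)
1/(-52542 + A(N(q(-2), 14), 152)) = 1/(-52542 + (53/2 + (½)*(-2 + 14)*152²)) = 1/(-52542 + (53/2 + (½)*12*23104)) = 1/(-52542 + (53/2 + 138624)) = 1/(-52542 + 277301/2) = 1/(172217/2) = 2/172217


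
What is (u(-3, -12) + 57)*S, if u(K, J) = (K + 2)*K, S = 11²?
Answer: 7260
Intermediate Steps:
S = 121
u(K, J) = K*(2 + K) (u(K, J) = (2 + K)*K = K*(2 + K))
(u(-3, -12) + 57)*S = (-3*(2 - 3) + 57)*121 = (-3*(-1) + 57)*121 = (3 + 57)*121 = 60*121 = 7260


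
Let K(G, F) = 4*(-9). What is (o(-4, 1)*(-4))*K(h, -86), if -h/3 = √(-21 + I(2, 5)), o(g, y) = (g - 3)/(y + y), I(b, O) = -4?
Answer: -504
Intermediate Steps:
o(g, y) = (-3 + g)/(2*y) (o(g, y) = (-3 + g)/((2*y)) = (-3 + g)*(1/(2*y)) = (-3 + g)/(2*y))
h = -15*I (h = -3*√(-21 - 4) = -15*I ≈ -15.0*I)
K(G, F) = -36
(o(-4, 1)*(-4))*K(h, -86) = (((½)*(-3 - 4)/1)*(-4))*(-36) = (((½)*1*(-7))*(-4))*(-36) = -7/2*(-4)*(-36) = 14*(-36) = -504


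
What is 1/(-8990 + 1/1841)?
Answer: -1841/16550589 ≈ -0.00011123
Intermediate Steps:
1/(-8990 + 1/1841) = 1/(-16550589/1841) = -1841/16550589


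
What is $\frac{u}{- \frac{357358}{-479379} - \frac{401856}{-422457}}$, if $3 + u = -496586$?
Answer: $- \frac{4788939122193027}{16362367430} \approx -2.9268 \cdot 10^{5}$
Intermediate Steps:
$u = -496589$ ($u = -3 - 496586 = -496589$)
$\frac{u}{- \frac{357358}{-479379} - \frac{401856}{-422457}} = - \frac{496589}{- \frac{357358}{-479379} - \frac{401856}{-422457}} = - \frac{496589}{\left(-357358\right) \left(- \frac{1}{479379}\right) - - \frac{19136}{20117}} = - \frac{496589}{\frac{357358}{479379} + \frac{19136}{20117}} = - \frac{496589}{\frac{16362367430}{9643667343}} = \left(-496589\right) \frac{9643667343}{16362367430} = - \frac{4788939122193027}{16362367430}$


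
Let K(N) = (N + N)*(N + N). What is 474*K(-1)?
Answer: 1896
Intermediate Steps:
K(N) = 4*N**2 (K(N) = (2*N)*(2*N) = 4*N**2)
474*K(-1) = 474*(4*(-1)**2) = 474*(4*1) = 474*4 = 1896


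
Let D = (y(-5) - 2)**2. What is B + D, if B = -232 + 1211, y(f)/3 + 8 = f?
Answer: 2660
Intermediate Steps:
y(f) = -24 + 3*f
B = 979
D = 1681 (D = ((-24 + 3*(-5)) - 2)**2 = ((-24 - 15) - 2)**2 = (-39 - 2)**2 = (-41)**2 = 1681)
B + D = 979 + 1681 = 2660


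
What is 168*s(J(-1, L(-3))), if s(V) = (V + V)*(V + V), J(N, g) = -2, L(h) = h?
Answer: 2688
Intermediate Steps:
s(V) = 4*V² (s(V) = (2*V)*(2*V) = 4*V²)
168*s(J(-1, L(-3))) = 168*(4*(-2)²) = 168*(4*4) = 168*16 = 2688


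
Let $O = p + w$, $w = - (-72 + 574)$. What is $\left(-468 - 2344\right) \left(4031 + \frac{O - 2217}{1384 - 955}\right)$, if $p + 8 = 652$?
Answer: $- \frac{4856953888}{429} \approx -1.1322 \cdot 10^{7}$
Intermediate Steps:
$w = -502$ ($w = \left(-1\right) 502 = -502$)
$p = 644$ ($p = -8 + 652 = 644$)
$O = 142$ ($O = 644 - 502 = 142$)
$\left(-468 - 2344\right) \left(4031 + \frac{O - 2217}{1384 - 955}\right) = \left(-468 - 2344\right) \left(4031 + \frac{142 - 2217}{1384 - 955}\right) = - 2812 \left(4031 - \frac{2075}{429}\right) = \left(-2812\right) \frac{1727224}{429} = - \frac{4856953888}{429}$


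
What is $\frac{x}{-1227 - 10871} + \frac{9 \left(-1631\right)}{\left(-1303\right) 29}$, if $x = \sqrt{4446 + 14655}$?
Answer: $\frac{14679}{37787} - \frac{\sqrt{19101}}{12098} \approx 0.37704$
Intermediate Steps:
$x = \sqrt{19101} \approx 138.21$
$\frac{x}{-1227 - 10871} + \frac{9 \left(-1631\right)}{\left(-1303\right) 29} = \frac{\sqrt{19101}}{-1227 - 10871} + \frac{9 \left(-1631\right)}{\left(-1303\right) 29} = \frac{\sqrt{19101}}{-12098} - \frac{14679}{-37787} = \sqrt{19101} \left(- \frac{1}{12098}\right) - - \frac{14679}{37787} = - \frac{\sqrt{19101}}{12098} + \frac{14679}{37787} = \frac{14679}{37787} - \frac{\sqrt{19101}}{12098}$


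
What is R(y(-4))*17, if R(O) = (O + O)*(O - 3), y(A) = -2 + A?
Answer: 1836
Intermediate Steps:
R(O) = 2*O*(-3 + O) (R(O) = (2*O)*(-3 + O) = 2*O*(-3 + O))
R(y(-4))*17 = (2*(-2 - 4)*(-3 + (-2 - 4)))*17 = (2*(-6)*(-3 - 6))*17 = (2*(-6)*(-9))*17 = 108*17 = 1836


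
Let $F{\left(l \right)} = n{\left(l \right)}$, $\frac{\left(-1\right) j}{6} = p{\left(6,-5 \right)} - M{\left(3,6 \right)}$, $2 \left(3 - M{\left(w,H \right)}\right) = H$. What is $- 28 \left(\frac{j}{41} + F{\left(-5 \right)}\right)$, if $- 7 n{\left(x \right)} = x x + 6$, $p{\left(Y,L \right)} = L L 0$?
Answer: $124$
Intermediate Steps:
$p{\left(Y,L \right)} = 0$ ($p{\left(Y,L \right)} = L^{2} \cdot 0 = 0$)
$M{\left(w,H \right)} = 3 - \frac{H}{2}$
$n{\left(x \right)} = - \frac{6}{7} - \frac{x^{2}}{7}$ ($n{\left(x \right)} = - \frac{x x + 6}{7} = - \frac{x^{2} + 6}{7} = - \frac{6 + x^{2}}{7} = - \frac{6}{7} - \frac{x^{2}}{7}$)
$j = 0$ ($j = - 6 \left(0 - \left(3 - 3\right)\right) = - 6 \left(0 - 0\right) = - 6 \left(0 + 0\right) = \left(-6\right) 0 = 0$)
$F{\left(l \right)} = - \frac{6}{7} - \frac{l^{2}}{7}$
$- 28 \left(\frac{j}{41} + F{\left(-5 \right)}\right) = - 28 \left(\frac{0}{41} - \left(\frac{6}{7} + \frac{\left(-5\right)^{2}}{7}\right)\right) = - 28 \left(0 \cdot \frac{1}{41} - \frac{31}{7}\right) = - 28 \left(0 - \frac{31}{7}\right) = \left(-28\right) \left(- \frac{31}{7}\right) = 124$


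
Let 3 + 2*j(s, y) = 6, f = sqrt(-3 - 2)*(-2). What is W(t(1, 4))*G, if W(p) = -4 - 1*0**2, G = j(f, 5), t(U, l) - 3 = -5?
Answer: -6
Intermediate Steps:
f = -2*I*sqrt(5) (f = sqrt(-5)*(-2) = (I*sqrt(5))*(-2) = -2*I*sqrt(5) ≈ -4.4721*I)
j(s, y) = 3/2 (j(s, y) = -3/2 + (1/2)*6 = -3/2 + 3 = 3/2)
t(U, l) = -2 (t(U, l) = 3 - 5 = -2)
G = 3/2 ≈ 1.5000
W(p) = -4 (W(p) = -4 - 1*0 = -4 + 0 = -4)
W(t(1, 4))*G = -4*3/2 = -6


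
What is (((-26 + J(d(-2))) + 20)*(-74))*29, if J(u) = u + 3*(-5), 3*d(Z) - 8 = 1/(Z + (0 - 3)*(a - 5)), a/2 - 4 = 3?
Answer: 39368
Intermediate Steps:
a = 14 (a = 8 + 2*3 = 8 + 6 = 14)
d(Z) = 8/3 + 1/(3*(-27 + Z)) (d(Z) = 8/3 + 1/(3*(Z + (0 - 3)*(14 - 5))) = 8/3 + 1/(3*(Z - 3*9)) = 8/3 + 1/(3*(Z - 27)) = 8/3 + 1/(3*(-27 + Z)))
J(u) = -15 + u (J(u) = u - 15 = -15 + u)
(((-26 + J(d(-2))) + 20)*(-74))*29 = (((-26 + (-15 + (-215 + 8*(-2))/(3*(-27 - 2)))) + 20)*(-74))*29 = (((-26 + (-15 + (⅓)*(-215 - 16)/(-29))) + 20)*(-74))*29 = (((-26 + (-15 + (⅓)*(-1/29)*(-231))) + 20)*(-74))*29 = (((-26 + (-15 + 77/29)) + 20)*(-74))*29 = (((-26 - 358/29) + 20)*(-74))*29 = ((-1112/29 + 20)*(-74))*29 = -532/29*(-74)*29 = (39368/29)*29 = 39368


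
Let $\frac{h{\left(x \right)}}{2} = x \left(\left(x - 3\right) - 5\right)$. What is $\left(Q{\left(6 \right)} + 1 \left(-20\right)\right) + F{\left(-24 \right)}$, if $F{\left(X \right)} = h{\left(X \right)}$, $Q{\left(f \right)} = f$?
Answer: $1522$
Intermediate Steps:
$h{\left(x \right)} = 2 x \left(-8 + x\right)$ ($h{\left(x \right)} = 2 x \left(\left(x - 3\right) - 5\right) = 2 x \left(\left(-3 + x\right) - 5\right) = 2 x \left(-8 + x\right)$)
$F{\left(X \right)} = 2 X \left(-8 + X\right)$
$\left(Q{\left(6 \right)} + 1 \left(-20\right)\right) + F{\left(-24 \right)} = \left(6 + 1 \left(-20\right)\right) + 2 \left(-24\right) \left(-8 - 24\right) = \left(6 - 20\right) + 2 \left(-24\right) \left(-32\right) = -14 + 1536 = 1522$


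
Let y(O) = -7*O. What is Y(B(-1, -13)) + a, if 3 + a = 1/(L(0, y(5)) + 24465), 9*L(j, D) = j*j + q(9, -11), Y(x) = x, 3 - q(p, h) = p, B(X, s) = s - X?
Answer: -1100892/73393 ≈ -15.000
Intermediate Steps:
q(p, h) = 3 - p
L(j, D) = -⅔ + j²/9 (L(j, D) = (j*j + (3 - 1*9))/9 = (j² + (3 - 9))/9 = (j² - 6)/9 = (-6 + j²)/9 = -⅔ + j²/9)
a = -220176/73393 (a = -3 + 1/((-⅔ + (⅑)*0²) + 24465) = -3 + 1/((-⅔ + (⅑)*0) + 24465) = -3 + 1/((-⅔ + 0) + 24465) = -3 + 1/(-⅔ + 24465) = -3 + 1/(73393/3) = -3 + 3/73393 = -220176/73393 ≈ -3.0000)
Y(B(-1, -13)) + a = (-13 - 1*(-1)) - 220176/73393 = (-13 + 1) - 220176/73393 = -12 - 220176/73393 = -1100892/73393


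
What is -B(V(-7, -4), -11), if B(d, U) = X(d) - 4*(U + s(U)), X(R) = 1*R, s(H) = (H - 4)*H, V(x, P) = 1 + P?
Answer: 619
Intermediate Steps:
s(H) = H*(-4 + H) (s(H) = (-4 + H)*H = H*(-4 + H))
X(R) = R
B(d, U) = d - 4*U - 4*U*(-4 + U) (B(d, U) = d - 4*(U + U*(-4 + U)) = d + (-4*U - 4*U*(-4 + U)) = d - 4*U - 4*U*(-4 + U))
-B(V(-7, -4), -11) = -((1 - 4) - 4*(-11)**2 + 12*(-11)) = -(-3 - 4*121 - 132) = -(-3 - 484 - 132) = -1*(-619) = 619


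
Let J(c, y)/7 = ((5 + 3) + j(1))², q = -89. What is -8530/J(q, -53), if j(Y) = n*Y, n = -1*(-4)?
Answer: -4265/504 ≈ -8.4623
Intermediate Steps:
n = 4
j(Y) = 4*Y
J(c, y) = 1008 (J(c, y) = 7*((5 + 3) + 4*1)² = 7*(8 + 4)² = 7*12² = 7*144 = 1008)
-8530/J(q, -53) = -8530/1008 = -8530*1/1008 = -4265/504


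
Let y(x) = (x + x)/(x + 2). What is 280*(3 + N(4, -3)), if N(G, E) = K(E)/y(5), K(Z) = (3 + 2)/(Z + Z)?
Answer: 2030/3 ≈ 676.67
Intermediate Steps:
y(x) = 2*x/(2 + x) (y(x) = (2*x)/(2 + x) = 2*x/(2 + x))
K(Z) = 5/(2*Z) (K(Z) = 5/((2*Z)) = 5*(1/(2*Z)) = 5/(2*Z))
N(G, E) = 7/(4*E) (N(G, E) = (5/(2*E))/((2*5/(2 + 5))) = (5/(2*E))/((2*5/7)) = (5/(2*E))/((2*5*(⅐))) = (5/(2*E))/(10/7) = (5/(2*E))*(7/10) = 7/(4*E))
280*(3 + N(4, -3)) = 280*(3 + (7/4)/(-3)) = 280*(3 + (7/4)*(-⅓)) = 280*(3 - 7/12) = 280*(29/12) = 2030/3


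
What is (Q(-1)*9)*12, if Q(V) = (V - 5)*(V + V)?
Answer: 1296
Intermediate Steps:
Q(V) = 2*V*(-5 + V) (Q(V) = (-5 + V)*(2*V) = 2*V*(-5 + V))
(Q(-1)*9)*12 = ((2*(-1)*(-5 - 1))*9)*12 = ((2*(-1)*(-6))*9)*12 = (12*9)*12 = 108*12 = 1296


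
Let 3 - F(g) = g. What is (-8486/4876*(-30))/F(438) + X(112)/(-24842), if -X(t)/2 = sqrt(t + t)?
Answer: -4243/35351 + 4*sqrt(14)/12421 ≈ -0.11882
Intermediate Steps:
F(g) = 3 - g
X(t) = -2*sqrt(2)*sqrt(t) (X(t) = -2*sqrt(t + t) = -2*sqrt(2)*sqrt(t))
(-8486/4876*(-30))/F(438) + X(112)/(-24842) = (-8486/4876*(-30))/(3 - 1*438) - 2*sqrt(2)*sqrt(112)/(-24842) = (-8486*1/4876*(-30))/(3 - 438) - 2*sqrt(2)*4*sqrt(7)*(-1/24842) = -4243/2438*(-30)/(-435) - 8*sqrt(14)*(-1/24842) = (63645/1219)*(-1/435) + 4*sqrt(14)/12421 = -4243/35351 + 4*sqrt(14)/12421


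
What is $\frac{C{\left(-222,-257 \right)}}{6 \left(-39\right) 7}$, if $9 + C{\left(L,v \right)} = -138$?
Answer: $\frac{7}{78} \approx 0.089744$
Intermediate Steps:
$C{\left(L,v \right)} = -147$ ($C{\left(L,v \right)} = -9 - 138 = -147$)
$\frac{C{\left(-222,-257 \right)}}{6 \left(-39\right) 7} = - \frac{147}{6 \left(-39\right) 7} = - \frac{147}{\left(-234\right) 7} = - \frac{147}{-1638} = \left(-147\right) \left(- \frac{1}{1638}\right) = \frac{7}{78}$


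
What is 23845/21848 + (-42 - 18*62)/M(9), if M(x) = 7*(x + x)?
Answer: -3715919/458808 ≈ -8.0991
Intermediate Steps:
M(x) = 14*x (M(x) = 7*(2*x) = 14*x)
23845/21848 + (-42 - 18*62)/M(9) = 23845/21848 + (-42 - 18*62)/((14*9)) = 23845*(1/21848) + (-42 - 1116)/126 = 23845/21848 - 1158*1/126 = 23845/21848 - 193/21 = -3715919/458808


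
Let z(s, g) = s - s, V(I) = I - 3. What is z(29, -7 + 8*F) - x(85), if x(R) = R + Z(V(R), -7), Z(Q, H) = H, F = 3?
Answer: -78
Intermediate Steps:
V(I) = -3 + I
x(R) = -7 + R (x(R) = R - 7 = -7 + R)
z(s, g) = 0
z(29, -7 + 8*F) - x(85) = 0 - (-7 + 85) = 0 - 1*78 = 0 - 78 = -78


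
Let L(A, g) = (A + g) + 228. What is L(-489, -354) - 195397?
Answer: -196012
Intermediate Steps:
L(A, g) = 228 + A + g
L(-489, -354) - 195397 = (228 - 489 - 354) - 195397 = -615 - 195397 = -196012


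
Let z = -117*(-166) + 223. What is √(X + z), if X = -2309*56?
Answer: I*√109659 ≈ 331.15*I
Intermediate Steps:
X = -129304
z = 19645 (z = 19422 + 223 = 19645)
√(X + z) = √(-129304 + 19645) = √(-109659) = I*√109659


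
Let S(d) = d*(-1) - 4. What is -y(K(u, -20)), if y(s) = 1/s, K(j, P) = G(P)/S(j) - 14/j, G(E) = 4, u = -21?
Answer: -51/46 ≈ -1.1087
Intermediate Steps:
S(d) = -4 - d (S(d) = -d - 4 = -4 - d)
K(j, P) = -14/j + 4/(-4 - j) (K(j, P) = 4/(-4 - j) - 14/j = -14/j + 4/(-4 - j))
-y(K(u, -20)) = -1/(2*(-28 - 9*(-21))/(-21*(4 - 21))) = -1/(2*(-1/21)*(-28 + 189)/(-17)) = -1/(2*(-1/21)*(-1/17)*161) = -1/46/51 = -1*51/46 = -51/46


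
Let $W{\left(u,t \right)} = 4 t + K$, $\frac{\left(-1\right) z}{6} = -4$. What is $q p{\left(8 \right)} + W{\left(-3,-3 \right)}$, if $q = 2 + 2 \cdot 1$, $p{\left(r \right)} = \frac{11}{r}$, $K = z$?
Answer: $\frac{35}{2} \approx 17.5$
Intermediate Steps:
$z = 24$ ($z = \left(-6\right) \left(-4\right) = 24$)
$K = 24$
$W{\left(u,t \right)} = 24 + 4 t$ ($W{\left(u,t \right)} = 4 t + 24 = 24 + 4 t$)
$q = 4$ ($q = 2 + 2 = 4$)
$q p{\left(8 \right)} + W{\left(-3,-3 \right)} = 4 \cdot \frac{11}{8} + \left(24 + 4 \left(-3\right)\right) = 4 \cdot 11 \cdot \frac{1}{8} + \left(24 - 12\right) = 4 \cdot \frac{11}{8} + 12 = \frac{11}{2} + 12 = \frac{35}{2}$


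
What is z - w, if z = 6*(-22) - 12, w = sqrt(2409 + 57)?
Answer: -144 - 3*sqrt(274) ≈ -193.66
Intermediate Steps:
w = 3*sqrt(274) (w = sqrt(2466) = 3*sqrt(274) ≈ 49.659)
z = -144 (z = -132 - 12 = -144)
z - w = -144 - 3*sqrt(274)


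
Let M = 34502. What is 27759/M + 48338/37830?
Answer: 8041067/3861570 ≈ 2.0823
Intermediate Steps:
27759/M + 48338/37830 = 27759/34502 + 48338/37830 = 27759*(1/34502) + 48338*(1/37830) = 27759/34502 + 24169/18915 = 8041067/3861570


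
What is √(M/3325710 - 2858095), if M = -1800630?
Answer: 2*I*√8780980127515663/110857 ≈ 1690.6*I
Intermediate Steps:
√(M/3325710 - 2858095) = √(-1800630/3325710 - 2858095) = √(-1800630*1/3325710 - 2858095) = √(-60021/110857 - 2858095) = √(-316839897436/110857) = 2*I*√8780980127515663/110857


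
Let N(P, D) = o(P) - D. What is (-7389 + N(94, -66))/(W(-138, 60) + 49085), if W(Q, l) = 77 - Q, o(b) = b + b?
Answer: -1427/9860 ≈ -0.14473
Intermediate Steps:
o(b) = 2*b
N(P, D) = -D + 2*P (N(P, D) = 2*P - D = -D + 2*P)
(-7389 + N(94, -66))/(W(-138, 60) + 49085) = (-7389 + (-1*(-66) + 2*94))/((77 - 1*(-138)) + 49085) = (-7389 + (66 + 188))/((77 + 138) + 49085) = (-7389 + 254)/(215 + 49085) = -7135/49300 = -7135*1/49300 = -1427/9860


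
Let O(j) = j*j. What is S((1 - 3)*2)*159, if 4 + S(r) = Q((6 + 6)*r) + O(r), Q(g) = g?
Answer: -5724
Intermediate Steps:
O(j) = j²
S(r) = -4 + r² + 12*r (S(r) = -4 + ((6 + 6)*r + r²) = -4 + (12*r + r²) = -4 + (r² + 12*r) = -4 + r² + 12*r)
S((1 - 3)*2)*159 = (-4 + ((1 - 3)*2)² + 12*((1 - 3)*2))*159 = (-4 + (-2*2)² + 12*(-2*2))*159 = (-4 + (-4)² + 12*(-4))*159 = (-4 + 16 - 48)*159 = -36*159 = -5724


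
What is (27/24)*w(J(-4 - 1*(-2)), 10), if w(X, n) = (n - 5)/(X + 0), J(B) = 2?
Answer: 45/16 ≈ 2.8125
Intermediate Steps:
w(X, n) = (-5 + n)/X
(27/24)*w(J(-4 - 1*(-2)), 10) = (27/24)*((-5 + 10)/2) = (27*(1/24))*((½)*5) = (9/8)*(5/2) = 45/16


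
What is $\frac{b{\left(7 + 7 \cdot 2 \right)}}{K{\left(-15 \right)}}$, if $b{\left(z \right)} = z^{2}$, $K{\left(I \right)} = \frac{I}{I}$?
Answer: $441$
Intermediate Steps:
$K{\left(I \right)} = 1$
$\frac{b{\left(7 + 7 \cdot 2 \right)}}{K{\left(-15 \right)}} = \frac{\left(7 + 7 \cdot 2\right)^{2}}{1} = \left(7 + 14\right)^{2} \cdot 1 = 21^{2} \cdot 1 = 441 \cdot 1 = 441$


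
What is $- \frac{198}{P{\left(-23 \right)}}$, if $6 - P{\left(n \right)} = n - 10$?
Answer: $- \frac{66}{13} \approx -5.0769$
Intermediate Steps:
$P{\left(n \right)} = 16 - n$ ($P{\left(n \right)} = 6 - \left(n - 10\right) = 6 - \left(-10 + n\right) = 16 - n$)
$- \frac{198}{P{\left(-23 \right)}} = - \frac{198}{16 - -23} = - \frac{198}{16 + 23} = - \frac{198}{39} = \left(-198\right) \frac{1}{39} = - \frac{66}{13}$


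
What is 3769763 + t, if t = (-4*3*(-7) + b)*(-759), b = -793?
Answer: 4307894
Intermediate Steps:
t = 538131 (t = (-4*3*(-7) - 793)*(-759) = (-12*(-7) - 793)*(-759) = (84 - 793)*(-759) = -709*(-759) = 538131)
3769763 + t = 3769763 + 538131 = 4307894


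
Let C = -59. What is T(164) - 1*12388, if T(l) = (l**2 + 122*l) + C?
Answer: 34457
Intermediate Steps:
T(l) = -59 + l**2 + 122*l (T(l) = (l**2 + 122*l) - 59 = -59 + l**2 + 122*l)
T(164) - 1*12388 = (-59 + 164**2 + 122*164) - 1*12388 = (-59 + 26896 + 20008) - 12388 = 46845 - 12388 = 34457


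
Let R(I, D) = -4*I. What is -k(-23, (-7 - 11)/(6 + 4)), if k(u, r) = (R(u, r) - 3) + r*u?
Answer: -652/5 ≈ -130.40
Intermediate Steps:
k(u, r) = -3 - 4*u + r*u (k(u, r) = (-4*u - 3) + r*u = (-3 - 4*u) + r*u = -3 - 4*u + r*u)
-k(-23, (-7 - 11)/(6 + 4)) = -(-3 - 4*(-23) + ((-7 - 11)/(6 + 4))*(-23)) = -(-3 + 92 - 18/10*(-23)) = -(-3 + 92 - 18*1/10*(-23)) = -(-3 + 92 - 9/5*(-23)) = -(-3 + 92 + 207/5) = -1*652/5 = -652/5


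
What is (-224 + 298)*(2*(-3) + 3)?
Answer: -222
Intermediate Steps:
(-224 + 298)*(2*(-3) + 3) = 74*(-6 + 3) = 74*(-3) = -222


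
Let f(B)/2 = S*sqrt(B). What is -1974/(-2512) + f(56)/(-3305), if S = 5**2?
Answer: 987/1256 - 20*sqrt(14)/661 ≈ 0.67262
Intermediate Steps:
S = 25
f(B) = 50*sqrt(B) (f(B) = 2*(25*sqrt(B)) = 50*sqrt(B))
-1974/(-2512) + f(56)/(-3305) = -1974/(-2512) + (50*sqrt(56))/(-3305) = -1974*(-1/2512) + (50*(2*sqrt(14)))*(-1/3305) = 987/1256 + (100*sqrt(14))*(-1/3305) = 987/1256 - 20*sqrt(14)/661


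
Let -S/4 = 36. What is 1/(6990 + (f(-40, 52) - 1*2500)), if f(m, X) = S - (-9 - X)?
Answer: 1/4407 ≈ 0.00022691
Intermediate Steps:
S = -144 (S = -4*36 = -144)
f(m, X) = -135 + X (f(m, X) = -144 - (-9 - X) = -144 + (9 + X) = -135 + X)
1/(6990 + (f(-40, 52) - 1*2500)) = 1/(6990 + ((-135 + 52) - 1*2500)) = 1/(6990 + (-83 - 2500)) = 1/(6990 - 2583) = 1/4407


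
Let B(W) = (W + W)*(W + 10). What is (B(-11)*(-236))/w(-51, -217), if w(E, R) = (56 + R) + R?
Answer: 2596/189 ≈ 13.735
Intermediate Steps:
w(E, R) = 56 + 2*R
B(W) = 2*W*(10 + W) (B(W) = (2*W)*(10 + W) = 2*W*(10 + W))
(B(-11)*(-236))/w(-51, -217) = ((2*(-11)*(10 - 11))*(-236))/(56 + 2*(-217)) = ((2*(-11)*(-1))*(-236))/(56 - 434) = (22*(-236))/(-378) = -5192*(-1/378) = 2596/189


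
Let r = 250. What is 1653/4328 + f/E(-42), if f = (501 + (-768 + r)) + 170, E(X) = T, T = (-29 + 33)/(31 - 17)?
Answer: 2319297/4328 ≈ 535.88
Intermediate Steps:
T = 2/7 (T = 4/14 = 4*(1/14) = 2/7 ≈ 0.28571)
E(X) = 2/7
f = 153 (f = (501 + (-768 + 250)) + 170 = (501 - 518) + 170 = -17 + 170 = 153)
1653/4328 + f/E(-42) = 1653/4328 + 153/(2/7) = 1653*(1/4328) + 153*(7/2) = 1653/4328 + 1071/2 = 2319297/4328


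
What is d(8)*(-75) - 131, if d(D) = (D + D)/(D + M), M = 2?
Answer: -251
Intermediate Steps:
d(D) = 2*D/(2 + D) (d(D) = (D + D)/(D + 2) = (2*D)/(2 + D) = 2*D/(2 + D))
d(8)*(-75) - 131 = (2*8/(2 + 8))*(-75) - 131 = (2*8/10)*(-75) - 131 = (2*8*(1/10))*(-75) - 131 = (8/5)*(-75) - 131 = -120 - 131 = -251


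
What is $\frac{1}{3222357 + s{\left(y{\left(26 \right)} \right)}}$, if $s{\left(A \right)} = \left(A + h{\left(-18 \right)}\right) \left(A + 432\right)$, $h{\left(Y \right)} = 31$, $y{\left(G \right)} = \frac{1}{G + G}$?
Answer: $\frac{2704}{8749489373} \approx 3.0905 \cdot 10^{-7}$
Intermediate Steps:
$y{\left(G \right)} = \frac{1}{2 G}$
$s{\left(A \right)} = \left(31 + A\right) \left(432 + A\right)$ ($s{\left(A \right)} = \left(A + 31\right) \left(A + 432\right) = \left(31 + A\right) \left(432 + A\right)$)
$\frac{1}{3222357 + s{\left(y{\left(26 \right)} \right)}} = \frac{1}{3222357 + \left(13392 + \left(\frac{1}{2 \cdot 26}\right)^{2} + 463 \frac{1}{2 \cdot 26}\right)} = \frac{1}{3222357 + \left(13392 + \left(\frac{1}{2} \cdot \frac{1}{26}\right)^{2} + 463 \cdot \frac{1}{2} \cdot \frac{1}{26}\right)} = \frac{1}{3222357 + \left(13392 + \left(\frac{1}{52}\right)^{2} + 463 \cdot \frac{1}{52}\right)} = \frac{1}{3222357 + \left(13392 + \frac{1}{2704} + \frac{463}{52}\right)} = \frac{1}{3222357 + \frac{36236045}{2704}} = \frac{1}{\frac{8749489373}{2704}} = \frac{2704}{8749489373}$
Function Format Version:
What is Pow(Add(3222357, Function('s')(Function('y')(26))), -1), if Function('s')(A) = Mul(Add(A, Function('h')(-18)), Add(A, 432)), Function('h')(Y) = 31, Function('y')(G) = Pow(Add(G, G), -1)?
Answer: Rational(2704, 8749489373) ≈ 3.0905e-7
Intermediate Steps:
Function('y')(G) = Mul(Rational(1, 2), Pow(G, -1)) (Function('y')(G) = Pow(Mul(2, G), -1) = Mul(Rational(1, 2), Pow(G, -1)))
Function('s')(A) = Mul(Add(31, A), Add(432, A)) (Function('s')(A) = Mul(Add(A, 31), Add(A, 432)) = Mul(Add(31, A), Add(432, A)))
Pow(Add(3222357, Function('s')(Function('y')(26))), -1) = Pow(Add(3222357, Add(13392, Pow(Mul(Rational(1, 2), Pow(26, -1)), 2), Mul(463, Mul(Rational(1, 2), Pow(26, -1))))), -1) = Pow(Add(3222357, Add(13392, Pow(Mul(Rational(1, 2), Rational(1, 26)), 2), Mul(463, Mul(Rational(1, 2), Rational(1, 26))))), -1) = Pow(Add(3222357, Add(13392, Pow(Rational(1, 52), 2), Mul(463, Rational(1, 52)))), -1) = Pow(Add(3222357, Add(13392, Rational(1, 2704), Rational(463, 52))), -1) = Pow(Add(3222357, Rational(36236045, 2704)), -1) = Pow(Rational(8749489373, 2704), -1) = Rational(2704, 8749489373)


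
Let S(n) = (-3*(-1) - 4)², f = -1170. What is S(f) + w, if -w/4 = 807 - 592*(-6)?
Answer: -17435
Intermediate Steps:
w = -17436 (w = -4*(807 - 592*(-6)) = -4*(807 + 3552) = -4*4359 = -17436)
S(n) = 1 (S(n) = (3 - 4)² = (-1)² = 1)
S(f) + w = 1 - 17436 = -17435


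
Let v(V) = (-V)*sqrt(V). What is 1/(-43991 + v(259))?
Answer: -43991/1917834102 + 259*sqrt(259)/1917834102 ≈ -2.0764e-5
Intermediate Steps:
v(V) = -V**(3/2)
1/(-43991 + v(259)) = 1/(-43991 - 259**(3/2)) = 1/(-43991 - 259*sqrt(259))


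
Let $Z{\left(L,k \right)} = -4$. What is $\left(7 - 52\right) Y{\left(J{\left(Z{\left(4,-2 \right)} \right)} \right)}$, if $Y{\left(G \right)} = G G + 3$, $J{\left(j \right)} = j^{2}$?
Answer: $-11655$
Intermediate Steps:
$Y{\left(G \right)} = 3 + G^{2}$ ($Y{\left(G \right)} = G^{2} + 3 = 3 + G^{2}$)
$\left(7 - 52\right) Y{\left(J{\left(Z{\left(4,-2 \right)} \right)} \right)} = \left(7 - 52\right) \left(3 + \left(\left(-4\right)^{2}\right)^{2}\right) = \left(7 - 52\right) \left(3 + 16^{2}\right) = - 45 \left(3 + 256\right) = \left(-45\right) 259 = -11655$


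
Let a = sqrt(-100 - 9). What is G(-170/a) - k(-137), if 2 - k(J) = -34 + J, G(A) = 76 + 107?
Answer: 10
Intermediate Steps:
a = I*sqrt(109) (a = sqrt(-109) = I*sqrt(109) ≈ 10.44*I)
G(A) = 183
k(J) = 36 - J (k(J) = 2 - (-34 + J) = 2 + (34 - J) = 36 - J)
G(-170/a) - k(-137) = 183 - (36 - 1*(-137)) = 183 - (36 + 137) = 183 - 1*173 = 183 - 173 = 10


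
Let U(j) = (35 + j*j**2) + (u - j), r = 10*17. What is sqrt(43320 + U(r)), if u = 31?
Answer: 2*sqrt(1239054) ≈ 2226.3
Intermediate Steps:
r = 170
U(j) = 66 + j**3 - j (U(j) = (35 + j*j**2) + (31 - j) = (35 + j**3) + (31 - j) = 66 + j**3 - j)
sqrt(43320 + U(r)) = sqrt(43320 + (66 + 170**3 - 1*170)) = sqrt(43320 + (66 + 4913000 - 170)) = sqrt(43320 + 4912896) = sqrt(4956216) = 2*sqrt(1239054)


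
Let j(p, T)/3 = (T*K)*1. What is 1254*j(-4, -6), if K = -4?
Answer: 90288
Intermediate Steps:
j(p, T) = -12*T (j(p, T) = 3*((T*(-4))*1) = 3*(-4*T*1) = 3*(-4*T) = -12*T)
1254*j(-4, -6) = 1254*(-12*(-6)) = 1254*72 = 90288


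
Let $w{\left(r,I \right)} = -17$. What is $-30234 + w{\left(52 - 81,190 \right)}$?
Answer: $-30251$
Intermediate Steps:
$-30234 + w{\left(52 - 81,190 \right)} = -30234 - 17 = -30251$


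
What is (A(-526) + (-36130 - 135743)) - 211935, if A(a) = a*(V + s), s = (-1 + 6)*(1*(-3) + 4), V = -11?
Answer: -380652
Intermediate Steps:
s = 5 (s = 5*(-3 + 4) = 5*1 = 5)
A(a) = -6*a (A(a) = a*(-11 + 5) = a*(-6) = -6*a)
(A(-526) + (-36130 - 135743)) - 211935 = (-6*(-526) + (-36130 - 135743)) - 211935 = (3156 - 171873) - 211935 = -168717 - 211935 = -380652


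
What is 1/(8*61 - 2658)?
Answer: -1/2170 ≈ -0.00046083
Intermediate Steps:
1/(8*61 - 2658) = 1/(488 - 2658) = 1/(-2170) = -1/2170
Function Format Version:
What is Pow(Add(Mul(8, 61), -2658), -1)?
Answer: Rational(-1, 2170) ≈ -0.00046083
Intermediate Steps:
Pow(Add(Mul(8, 61), -2658), -1) = Pow(Add(488, -2658), -1) = Pow(-2170, -1) = Rational(-1, 2170)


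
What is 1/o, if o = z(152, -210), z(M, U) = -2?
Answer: -1/2 ≈ -0.50000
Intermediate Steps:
o = -2
1/o = 1/(-2) = -1/2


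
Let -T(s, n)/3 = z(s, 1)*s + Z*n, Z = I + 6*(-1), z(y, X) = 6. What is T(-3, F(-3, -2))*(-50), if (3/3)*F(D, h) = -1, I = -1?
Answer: -1650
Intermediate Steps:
Z = -7 (Z = -1 + 6*(-1) = -1 - 6 = -7)
F(D, h) = -1
T(s, n) = -18*s + 21*n (T(s, n) = -3*(6*s - 7*n) = -3*(-7*n + 6*s) = -18*s + 21*n)
T(-3, F(-3, -2))*(-50) = (-18*(-3) + 21*(-1))*(-50) = (54 - 21)*(-50) = 33*(-50) = -1650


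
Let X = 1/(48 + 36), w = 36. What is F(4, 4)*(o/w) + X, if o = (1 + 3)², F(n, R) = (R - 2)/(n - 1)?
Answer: 233/756 ≈ 0.30820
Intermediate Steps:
F(n, R) = (-2 + R)/(-1 + n)
o = 16 (o = 4² = 16)
X = 1/84 ≈ 0.011905
F(4, 4)*(o/w) + X = ((-2 + 4)/(-1 + 4))*(16/36) + 1/84 = (2/3)*(16*(1/36)) + 1/84 = ((⅓)*2)*(4/9) + 1/84 = (⅔)*(4/9) + 1/84 = 8/27 + 1/84 = 233/756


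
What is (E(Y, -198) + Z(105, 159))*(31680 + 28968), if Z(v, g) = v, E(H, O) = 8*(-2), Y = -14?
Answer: 5397672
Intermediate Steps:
E(H, O) = -16
(E(Y, -198) + Z(105, 159))*(31680 + 28968) = (-16 + 105)*(31680 + 28968) = 89*60648 = 5397672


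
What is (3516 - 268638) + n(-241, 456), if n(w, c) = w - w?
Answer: -265122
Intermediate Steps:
n(w, c) = 0
(3516 - 268638) + n(-241, 456) = (3516 - 268638) + 0 = -265122 + 0 = -265122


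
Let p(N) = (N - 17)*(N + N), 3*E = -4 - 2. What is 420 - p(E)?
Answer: 344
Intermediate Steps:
E = -2 (E = (-4 - 2)/3 = (⅓)*(-6) = -2)
p(N) = 2*N*(-17 + N) (p(N) = (-17 + N)*(2*N) = 2*N*(-17 + N))
420 - p(E) = 420 - 2*(-2)*(-17 - 2) = 420 - 2*(-2)*(-19) = 420 - 1*76 = 420 - 76 = 344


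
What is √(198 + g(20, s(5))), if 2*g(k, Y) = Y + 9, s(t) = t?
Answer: √205 ≈ 14.318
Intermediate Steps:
g(k, Y) = 9/2 + Y/2 (g(k, Y) = (Y + 9)/2 = (9 + Y)/2 = 9/2 + Y/2)
√(198 + g(20, s(5))) = √(198 + (9/2 + (½)*5)) = √(198 + (9/2 + 5/2)) = √(198 + 7) = √205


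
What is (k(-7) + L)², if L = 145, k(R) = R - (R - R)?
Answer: 19044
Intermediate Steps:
k(R) = R (k(R) = R - 1*0 = R + 0 = R)
(k(-7) + L)² = (-7 + 145)² = 138² = 19044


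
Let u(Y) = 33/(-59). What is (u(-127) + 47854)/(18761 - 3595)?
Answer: 2823353/894794 ≈ 3.1553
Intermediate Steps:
u(Y) = -33/59 (u(Y) = 33*(-1/59) = -33/59)
(u(-127) + 47854)/(18761 - 3595) = (-33/59 + 47854)/(18761 - 3595) = (2823353/59)/15166 = (2823353/59)*(1/15166) = 2823353/894794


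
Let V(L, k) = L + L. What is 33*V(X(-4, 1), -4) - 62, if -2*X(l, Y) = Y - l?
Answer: -227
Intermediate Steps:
X(l, Y) = l/2 - Y/2 (X(l, Y) = -(Y - l)/2 = l/2 - Y/2)
V(L, k) = 2*L
33*V(X(-4, 1), -4) - 62 = 33*(2*((1/2)*(-4) - 1/2*1)) - 62 = 33*(2*(-2 - 1/2)) - 62 = 33*(2*(-5/2)) - 62 = 33*(-5) - 62 = -165 - 62 = -227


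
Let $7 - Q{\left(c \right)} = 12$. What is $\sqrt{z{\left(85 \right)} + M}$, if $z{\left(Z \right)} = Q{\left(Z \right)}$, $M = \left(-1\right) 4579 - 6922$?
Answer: $i \sqrt{11506} \approx 107.27 i$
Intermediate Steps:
$M = -11501$ ($M = -4579 - 6922 = -11501$)
$Q{\left(c \right)} = -5$ ($Q{\left(c \right)} = 7 - 12 = -5$)
$z{\left(Z \right)} = -5$
$\sqrt{z{\left(85 \right)} + M} = \sqrt{-5 - 11501} = \sqrt{-11506} = i \sqrt{11506}$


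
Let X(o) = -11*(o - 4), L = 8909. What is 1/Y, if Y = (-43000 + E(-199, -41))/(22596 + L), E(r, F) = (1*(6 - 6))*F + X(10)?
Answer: -31505/43066 ≈ -0.73155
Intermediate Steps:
X(o) = 44 - 11*o (X(o) = -11*(-4 + o) = 44 - 11*o)
E(r, F) = -66 (E(r, F) = (1*(6 - 6))*F + (44 - 11*10) = (1*0)*F + (44 - 110) = 0*F - 66 = 0 - 66 = -66)
Y = -43066/31505 (Y = (-43000 - 66)/(22596 + 8909) = -43066/31505 ≈ -1.3670)
1/Y = 1/(-43066/31505) = -31505/43066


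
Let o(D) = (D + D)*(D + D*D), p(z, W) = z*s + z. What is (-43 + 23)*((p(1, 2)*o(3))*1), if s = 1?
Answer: -2880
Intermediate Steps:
p(z, W) = 2*z (p(z, W) = z*1 + z = z + z = 2*z)
o(D) = 2*D*(D + D²) (o(D) = (2*D)*(D + D²) = 2*D*(D + D²))
(-43 + 23)*((p(1, 2)*o(3))*1) = (-43 + 23)*(((2*1)*(2*3²*(1 + 3)))*1) = -20*2*(2*9*4) = -20*2*72 = -2880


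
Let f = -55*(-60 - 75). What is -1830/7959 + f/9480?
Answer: 927715/1676696 ≈ 0.55330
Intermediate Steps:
f = 7425 (f = -55*(-135) = 7425)
-1830/7959 + f/9480 = -1830/7959 + 7425/9480 = -1830*1/7959 + 7425*(1/9480) = -610/2653 + 495/632 = 927715/1676696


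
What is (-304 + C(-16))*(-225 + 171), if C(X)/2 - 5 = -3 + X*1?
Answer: 17928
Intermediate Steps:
C(X) = 4 + 2*X (C(X) = 10 + 2*(-3 + X*1) = 10 + 2*(-3 + X) = 10 + (-6 + 2*X) = 4 + 2*X)
(-304 + C(-16))*(-225 + 171) = (-304 + (4 + 2*(-16)))*(-225 + 171) = (-304 + (4 - 32))*(-54) = (-304 - 28)*(-54) = -332*(-54) = 17928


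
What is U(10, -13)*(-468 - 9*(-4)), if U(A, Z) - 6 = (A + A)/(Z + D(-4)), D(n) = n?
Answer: -35424/17 ≈ -2083.8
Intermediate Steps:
U(A, Z) = 6 + 2*A/(-4 + Z) (U(A, Z) = 6 + (A + A)/(Z - 4) = 6 + (2*A)/(-4 + Z) = 6 + 2*A/(-4 + Z))
U(10, -13)*(-468 - 9*(-4)) = (2*(-12 + 10 + 3*(-13))/(-4 - 13))*(-468 - 9*(-4)) = (2*(-12 + 10 - 39)/(-17))*(-468 + 36) = (2*(-1/17)*(-41))*(-432) = (82/17)*(-432) = -35424/17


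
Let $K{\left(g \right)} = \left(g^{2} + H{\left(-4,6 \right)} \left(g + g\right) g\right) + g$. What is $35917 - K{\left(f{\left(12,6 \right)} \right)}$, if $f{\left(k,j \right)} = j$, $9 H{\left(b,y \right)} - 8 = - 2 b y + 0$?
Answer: $35427$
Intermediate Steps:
$H{\left(b,y \right)} = \frac{8}{9} - \frac{2 b y}{9}$ ($H{\left(b,y \right)} = \frac{8}{9} + \frac{- 2 b y + 0}{9} = \frac{8}{9} + \frac{\left(-2\right) b y}{9} = \frac{8}{9} - \frac{2 b y}{9}$)
$K{\left(g \right)} = g + \frac{121 g^{2}}{9}$ ($K{\left(g \right)} = \left(g^{2} + \left(\frac{8}{9} - \left(- \frac{8}{9}\right) 6\right) \left(g + g\right) g\right) + g = \left(g^{2} + \left(\frac{8}{9} + \frac{16}{3}\right) 2 g g\right) + g = \left(g^{2} + \frac{56 \cdot 2 g}{9} g\right) + g = \left(g^{2} + \frac{112 g}{9} g\right) + g = \left(g^{2} + \frac{112 g^{2}}{9}\right) + g = \frac{121 g^{2}}{9} + g = g + \frac{121 g^{2}}{9}$)
$35917 - K{\left(f{\left(12,6 \right)} \right)} = 35917 - \frac{1}{9} \cdot 6 \left(9 + 121 \cdot 6\right) = 35917 - \frac{1}{9} \cdot 6 \left(9 + 726\right) = 35917 - \frac{1}{9} \cdot 6 \cdot 735 = 35917 - 490 = 35427$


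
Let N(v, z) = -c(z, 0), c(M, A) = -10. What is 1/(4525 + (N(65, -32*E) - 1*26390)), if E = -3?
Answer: -1/21855 ≈ -4.5756e-5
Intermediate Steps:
N(v, z) = 10 (N(v, z) = -1*(-10) = 10)
1/(4525 + (N(65, -32*E) - 1*26390)) = 1/(4525 + (10 - 1*26390)) = 1/(4525 + (10 - 26390)) = 1/(4525 - 26380) = 1/(-21855) = -1/21855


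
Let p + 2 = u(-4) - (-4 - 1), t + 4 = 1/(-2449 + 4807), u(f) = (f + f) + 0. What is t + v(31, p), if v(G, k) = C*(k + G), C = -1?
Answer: -70739/2358 ≈ -30.000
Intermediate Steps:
u(f) = 2*f (u(f) = 2*f + 0 = 2*f)
t = -9431/2358 (t = -4 + 1/(-2449 + 4807) = -4 + 1/2358 = -9431/2358 ≈ -3.9996)
p = -5 (p = -2 + (2*(-4) - (-4 - 1)) = -2 + (-8 - 1*(-5)) = -2 + (-8 + 5) = -2 - 3 = -5)
v(G, k) = -G - k (v(G, k) = -(k + G) = -(G + k) = -G - k)
t + v(31, p) = -9431/2358 + (-1*31 - 1*(-5)) = -9431/2358 + (-31 + 5) = -9431/2358 - 26 = -70739/2358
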